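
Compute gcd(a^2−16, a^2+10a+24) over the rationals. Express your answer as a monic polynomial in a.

Repeated division with remainder:
  a^2−16 = (a^2+10a+24) + (−10a−40)
  a^2+10a+24 = (−(1/10)a−3/5)(−10a−40) + (0)
Last nonzero remainder: −10a−40. Dividing through by −10 gives the monic gcd a+4.

a+4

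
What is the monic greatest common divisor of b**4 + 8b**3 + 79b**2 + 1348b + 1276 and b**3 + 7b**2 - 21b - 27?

b + 1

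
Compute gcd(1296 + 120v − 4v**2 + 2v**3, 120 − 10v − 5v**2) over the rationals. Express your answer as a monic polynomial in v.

6 + v

Euclidean algorithm in ℚ[v]:
  2v**3 − 4v**2 + 120v + 1296 = (−(2/5)v + 8/5)(−5v**2 − 10v + 120) + (184v + 1104)
  −5v**2 − 10v + 120 = (−(5/184)v + 5/46)(184v + 1104) + (0)
Last nonzero remainder: 184v + 1104. Dividing through by 184 gives the monic gcd v + 6.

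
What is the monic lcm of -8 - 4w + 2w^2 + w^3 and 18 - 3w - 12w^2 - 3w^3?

24 - 4w - 22w^2 - 3w^3 + 4w^4 + w^5

Apply the Euclidean algorithm:
  w^3 + 2w^2 - 4w - 8 = (-1/3)(-3w^3 - 12w^2 - 3w + 18) + (-2w^2 - 5w - 2)
  -3w^3 - 12w^2 - 3w + 18 = ((3/2)w + 9/4)(-2w^2 - 5w - 2) + ((45/4)w + 45/2)
  -2w^2 - 5w - 2 = (-(8/45)w - 4/45)((45/4)w + 45/2) + (0)
Last nonzero remainder: (45/4)w + 45/2. Dividing through by 45/4 gives the monic gcd w + 2.
Then lcm(f, g) = f·g / gcd(f, g); expanding and making the result monic gives the answer.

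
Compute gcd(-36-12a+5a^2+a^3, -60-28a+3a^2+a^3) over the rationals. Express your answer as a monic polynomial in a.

Repeated division with remainder:
  a^3+5a^2-12a-36 = (a^3+3a^2-28a-60) + (2a^2+16a+24)
  a^3+3a^2-28a-60 = ((1/2)a-5/2)(2a^2+16a+24) + (0)
Last nonzero remainder: 2a^2+16a+24. Dividing through by 2 gives the monic gcd a^2+8a+12.

12+8a+a^2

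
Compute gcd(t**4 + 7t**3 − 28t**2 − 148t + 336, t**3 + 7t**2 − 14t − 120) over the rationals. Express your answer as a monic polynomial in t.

t**2 + 2t − 24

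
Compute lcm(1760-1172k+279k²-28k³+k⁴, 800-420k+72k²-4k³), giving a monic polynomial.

Repeated division with remainder:
  k⁴-28k³+279k²-1172k+1760 = (-(1/4)k+5/2)(-4k³+72k²-420k+800) + (-6k²+78k-240)
  -4k³+72k²-420k+800 = ((2/3)k-10/3)(-6k²+78k-240) + (0)
Last nonzero remainder: -6k²+78k-240. Dividing through by -6 gives the monic gcd k²-13k+40.
Then lcm(f, g) = f·g / gcd(f, g); expanding and making the result monic gives the answer.

-8800+7620k-2567k²+419k³-33k⁴+k⁵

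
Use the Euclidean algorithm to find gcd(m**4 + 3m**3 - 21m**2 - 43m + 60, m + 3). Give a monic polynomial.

Euclidean algorithm in ℚ[m]:
  m**4 + 3m**3 - 21m**2 - 43m + 60 = (m**3 - 21m + 20)(m + 3) + (0)
The last nonzero remainder m + 3 is already monic.

m + 3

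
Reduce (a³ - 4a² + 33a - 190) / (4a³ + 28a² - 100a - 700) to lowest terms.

Apply the Euclidean algorithm:
  a³ - 4a² + 33a - 190 = (1/4)(4a³ + 28a² - 100a - 700) + (-11a² + 58a - 15)
  4a³ + 28a² - 100a - 700 = (-(4/11)a - 540/121)(-11a² + 58a - 15) + ((18560/121)a - 92800/121)
  -11a² + 58a - 15 = (-(1331/18560)a + 363/18560)((18560/121)a - 92800/121) + (0)
Last nonzero remainder: (18560/121)a - 92800/121. Dividing through by 18560/121 gives the monic gcd a - 5.
Cancel a - 5 from numerator and denominator to get the reduced form.

(a² + a + 38)/(4a² + 48a + 140)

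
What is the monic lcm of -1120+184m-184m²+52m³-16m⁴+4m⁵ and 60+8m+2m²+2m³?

-840-142m-92m²-7m³+m⁴-m⁵+m⁶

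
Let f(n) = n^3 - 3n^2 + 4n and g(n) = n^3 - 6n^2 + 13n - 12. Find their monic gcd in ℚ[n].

n^2 - 3n + 4

Apply the Euclidean algorithm:
  n^3 - 3n^2 + 4n = (n^3 - 6n^2 + 13n - 12) + (3n^2 - 9n + 12)
  n^3 - 6n^2 + 13n - 12 = ((1/3)n - 1)(3n^2 - 9n + 12) + (0)
Last nonzero remainder: 3n^2 - 9n + 12. Dividing through by 3 gives the monic gcd n^2 - 3n + 4.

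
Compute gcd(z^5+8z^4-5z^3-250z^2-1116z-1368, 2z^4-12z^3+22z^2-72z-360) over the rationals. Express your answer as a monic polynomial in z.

Apply the Euclidean algorithm:
  z^5+8z^4-5z^3-250z^2-1116z-1368 = ((1/2)z+7)(2z^4-12z^3+22z^2-72z-360) + (68z^3-368z^2-432z+1152)
  2z^4-12z^3+22z^2-72z-360 = ((1/34)z-5/289)(68z^3-368z^2-432z+1152) + ((8190/289)z^2-(32760/289)z-98280/289)
  68z^3-368z^2-432z+1152 = ((9826/4095)z-4624/1365)((8190/289)z^2-(32760/289)z-98280/289) + (0)
Last nonzero remainder: (8190/289)z^2-(32760/289)z-98280/289. Dividing through by 8190/289 gives the monic gcd z^2-4z-12.

z^2-4z-12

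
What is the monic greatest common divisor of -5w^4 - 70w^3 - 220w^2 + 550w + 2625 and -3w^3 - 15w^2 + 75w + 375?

Apply the Euclidean algorithm:
  -5w^4 - 70w^3 - 220w^2 + 550w + 2625 = ((5/3)w + 15)(-3w^3 - 15w^2 + 75w + 375) + (-120w^2 - 1200w - 3000)
  -3w^3 - 15w^2 + 75w + 375 = ((1/40)w - 1/8)(-120w^2 - 1200w - 3000) + (0)
Last nonzero remainder: -120w^2 - 1200w - 3000. Dividing through by -120 gives the monic gcd w^2 + 10w + 25.

w^2 + 10w + 25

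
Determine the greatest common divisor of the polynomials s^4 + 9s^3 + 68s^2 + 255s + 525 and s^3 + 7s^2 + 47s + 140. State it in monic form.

s^2 + 3s + 35

Apply the Euclidean algorithm:
  s^4 + 9s^3 + 68s^2 + 255s + 525 = (s + 2)(s^3 + 7s^2 + 47s + 140) + (7s^2 + 21s + 245)
  s^3 + 7s^2 + 47s + 140 = ((1/7)s + 4/7)(7s^2 + 21s + 245) + (0)
Last nonzero remainder: 7s^2 + 21s + 245. Dividing through by 7 gives the monic gcd s^2 + 3s + 35.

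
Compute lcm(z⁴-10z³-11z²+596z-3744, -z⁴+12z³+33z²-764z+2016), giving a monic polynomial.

Euclidean algorithm in ℚ[z]:
  z⁴-10z³-11z²+596z-3744 = (-1)(-z⁴+12z³+33z²-764z+2016) + (2z³+22z²-168z-1728)
  -z⁴+12z³+33z²-764z+2016 = (-(1/2)z+23/2)(2z³+22z²-168z-1728) + (-304z²+304z+21888)
  2z³+22z²-168z-1728 = (-(1/152)z-3/38)(-304z²+304z+21888) + (0)
Last nonzero remainder: -304z²+304z+21888. Dividing through by -304 gives the monic gcd z²-z-72.
Then lcm(f, g) = f·g / gcd(f, g); expanding and making the result monic gives the answer.

z⁶-21z⁵+127z⁴+437z³-10608z²+57872z-104832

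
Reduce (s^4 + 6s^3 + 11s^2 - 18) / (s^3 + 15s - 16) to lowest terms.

Apply the Euclidean algorithm:
  s^4 + 6s^3 + 11s^2 - 18 = (s + 6)(s^3 + 15s - 16) + (-4s^2 - 74s + 78)
  s^3 + 15s - 16 = (-(1/4)s + 37/8)(-4s^2 - 74s + 78) + ((1507/4)s - 1507/4)
  -4s^2 - 74s + 78 = (-(16/1507)s - 312/1507)((1507/4)s - 1507/4) + (0)
Last nonzero remainder: (1507/4)s - 1507/4. Dividing through by 1507/4 gives the monic gcd s - 1.
Cancel s - 1 from numerator and denominator to get the reduced form.

(s^3 + 7s^2 + 18s + 18)/(s^2 + s + 16)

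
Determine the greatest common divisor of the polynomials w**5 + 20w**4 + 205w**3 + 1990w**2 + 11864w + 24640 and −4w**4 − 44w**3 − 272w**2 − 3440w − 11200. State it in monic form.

w**2 + 14w + 40

Apply the Euclidean algorithm:
  w**5 + 20w**4 + 205w**3 + 1990w**2 + 11864w + 24640 = (−(1/4)w − 9/4)(−4w**4 − 44w**3 − 272w**2 − 3440w − 11200) + (38w**3 + 518w**2 + 1324w − 560)
  −4w**4 − 44w**3 − 272w**2 − 3440w − 11200 = (−(2/19)w + 100/361)(38w**3 + 518w**2 + 1324w − 560) + (−(99680/361)w**2 − (1395520/361)w − 3987200/361)
  38w**3 + 518w**2 + 1324w − 560 = (−(6859/49840)w + 361/7120)(−(99680/361)w**2 − (1395520/361)w − 3987200/361) + (0)
Last nonzero remainder: −(99680/361)w**2 − (1395520/361)w − 3987200/361. Dividing through by −99680/361 gives the monic gcd w**2 + 14w + 40.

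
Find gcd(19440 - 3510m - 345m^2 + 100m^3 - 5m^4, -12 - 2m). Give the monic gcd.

Apply the Euclidean algorithm:
  -5m^4 + 100m^3 - 345m^2 - 3510m + 19440 = ((5/2)m^3 - 65m^2 + (1125/2)m - 1620)(-2m - 12) + (0)
Last nonzero remainder: -2m - 12. Dividing through by -2 gives the monic gcd m + 6.

6 + m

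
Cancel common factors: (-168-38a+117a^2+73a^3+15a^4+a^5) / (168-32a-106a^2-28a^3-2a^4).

(-12-7a-a^2)/(12+2a)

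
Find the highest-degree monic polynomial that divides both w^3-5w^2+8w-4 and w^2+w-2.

By polynomial division,
  w^3-5w^2+8w-4 = (w-6)(w^2+w-2) + (16w-16)
  w^2+w-2 = ((1/16)w+1/8)(16w-16) + (0)
Last nonzero remainder: 16w-16. Dividing through by 16 gives the monic gcd w-1.

w-1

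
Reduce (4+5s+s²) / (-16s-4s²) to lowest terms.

Euclidean algorithm in ℚ[s]:
  s²+5s+4 = (-1/4)(-4s²-16s) + (s+4)
  -4s²-16s = (-4s)(s+4) + (0)
The last nonzero remainder s+4 is already monic.
Cancel s+4 from numerator and denominator to get the reduced form.

(-1-s)/(4s)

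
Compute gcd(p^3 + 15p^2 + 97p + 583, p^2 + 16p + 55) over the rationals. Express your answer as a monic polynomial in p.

p + 11

Apply the Euclidean algorithm:
  p^3 + 15p^2 + 97p + 583 = (p - 1)(p^2 + 16p + 55) + (58p + 638)
  p^2 + 16p + 55 = ((1/58)p + 5/58)(58p + 638) + (0)
Last nonzero remainder: 58p + 638. Dividing through by 58 gives the monic gcd p + 11.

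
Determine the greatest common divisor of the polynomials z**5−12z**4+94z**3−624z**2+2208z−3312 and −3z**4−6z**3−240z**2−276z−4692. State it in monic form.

By polynomial division,
  z**5−12z**4+94z**3−624z**2+2208z−3312 = (−(1/3)z+14/3)(−3z**4−6z**3−240z**2−276z−4692) + (42z**3+404z**2+1932z+18584)
  −3z**4−6z**3−240z**2−276z−4692 = (−(1/14)z+80/147)(42z**3+404z**2+1932z+18584) + (−(47314/147)z**2−2176444/147)
  42z**3+404z**2+1932z+18584 = (−(3087/23657)z−29694/23657)(−(47314/147)z**2−2176444/147) + (0)
Last nonzero remainder: −(47314/147)z**2−2176444/147. Dividing through by −47314/147 gives the monic gcd z**2+46.

z**2+46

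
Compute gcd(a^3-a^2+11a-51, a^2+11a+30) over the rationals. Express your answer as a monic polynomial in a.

1

By polynomial division,
  a^3-a^2+11a-51 = (a-12)(a^2+11a+30) + (113a+309)
  a^2+11a+30 = ((1/113)a+934/12769)(113a+309) + (94464/12769)
  113a+309 = ((1442897/94464)a+1315207/31488)(94464/12769) + (0)
The last nonzero remainder is the constant 94464/12769, so the polynomials are coprime and gcd = 1.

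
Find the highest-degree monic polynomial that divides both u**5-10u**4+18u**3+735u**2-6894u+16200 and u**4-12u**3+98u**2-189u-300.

Repeated division with remainder:
  u**5-10u**4+18u**3+735u**2-6894u+16200 = (u+2)(u**4-12u**3+98u**2-189u-300) + (-56u**3+728u**2-6216u+16800)
  u**4-12u**3+98u**2-189u-300 = (-(1/56)u-1/56)(-56u**3+728u**2-6216u+16800) + (0)
Last nonzero remainder: -56u**3+728u**2-6216u+16800. Dividing through by -56 gives the monic gcd u**3-13u**2+111u-300.

u**3-13u**2+111u-300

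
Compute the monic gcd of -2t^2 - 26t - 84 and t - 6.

1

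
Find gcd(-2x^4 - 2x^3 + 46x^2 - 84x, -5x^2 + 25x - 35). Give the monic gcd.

x^2 - 5x + 7

Repeated division with remainder:
  -2x^4 - 2x^3 + 46x^2 - 84x = ((2/5)x^2 + (12/5)x)(-5x^2 + 25x - 35) + (0)
Last nonzero remainder: -5x^2 + 25x - 35. Dividing through by -5 gives the monic gcd x^2 - 5x + 7.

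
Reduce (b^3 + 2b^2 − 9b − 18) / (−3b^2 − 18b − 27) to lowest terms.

Apply the Euclidean algorithm:
  b^3 + 2b^2 − 9b − 18 = (−(1/3)b + 4/3)(−3b^2 − 18b − 27) + (6b + 18)
  −3b^2 − 18b − 27 = (−(1/2)b − 3/2)(6b + 18) + (0)
Last nonzero remainder: 6b + 18. Dividing through by 6 gives the monic gcd b + 3.
Cancel b + 3 from numerator and denominator to get the reduced form.

(−b^2 + b + 6)/(3b + 9)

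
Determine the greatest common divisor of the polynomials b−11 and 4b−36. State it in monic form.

Repeated division with remainder:
  b−11 = (1/4)(4b−36) + (−2)
  4b−36 = (−2b+18)(−2) + (0)
The last nonzero remainder is the constant −2, so the polynomials are coprime and gcd = 1.

1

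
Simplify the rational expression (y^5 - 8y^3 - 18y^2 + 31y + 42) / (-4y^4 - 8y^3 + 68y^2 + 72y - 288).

(-y^3 - 5y^2 - 11y - 7)/(4y^2 + 28y + 48)

Repeated division with remainder:
  y^5 - 8y^3 - 18y^2 + 31y + 42 = (-(1/4)y + 1/2)(-4y^4 - 8y^3 + 68y^2 + 72y - 288) + (13y^3 - 34y^2 - 77y + 186)
  -4y^4 - 8y^3 + 68y^2 + 72y - 288 = (-(4/13)y - 240/169)(13y^3 - 34y^2 - 77y + 186) + (-(672/169)y^2 + (3360/169)y - 4032/169)
  13y^3 - 34y^2 - 77y + 186 = (-(2197/672)y - 5239/672)(-(672/169)y^2 + (3360/169)y - 4032/169) + (0)
Last nonzero remainder: -(672/169)y^2 + (3360/169)y - 4032/169. Dividing through by -672/169 gives the monic gcd y^2 - 5y + 6.
Cancel y^2 - 5y + 6 from numerator and denominator to get the reduced form.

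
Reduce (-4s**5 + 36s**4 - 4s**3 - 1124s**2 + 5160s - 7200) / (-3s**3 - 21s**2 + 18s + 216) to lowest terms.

(4s**3 - 48s**2 + 220s - 400)/(3s + 12)

Repeated division with remainder:
  -4s**5 + 36s**4 - 4s**3 - 1124s**2 + 5160s - 7200 = ((4/3)s**2 - (64/3)s + 476/3)(-3s**3 - 21s**2 + 18s + 216) + (2304s**2 + 6912s - 41472)
  -3s**3 - 21s**2 + 18s + 216 = (-(1/768)s - 1/192)(2304s**2 + 6912s - 41472) + (0)
Last nonzero remainder: 2304s**2 + 6912s - 41472. Dividing through by 2304 gives the monic gcd s**2 + 3s - 18.
Cancel s**2 + 3s - 18 from numerator and denominator to get the reduced form.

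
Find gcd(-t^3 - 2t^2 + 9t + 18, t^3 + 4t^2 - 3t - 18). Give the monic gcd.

Repeated division with remainder:
  -t^3 - 2t^2 + 9t + 18 = (-1)(t^3 + 4t^2 - 3t - 18) + (2t^2 + 6t)
  t^3 + 4t^2 - 3t - 18 = ((1/2)t + 1/2)(2t^2 + 6t) + (-6t - 18)
  2t^2 + 6t = (-(1/3)t)(-6t - 18) + (0)
Last nonzero remainder: -6t - 18. Dividing through by -6 gives the monic gcd t + 3.

t + 3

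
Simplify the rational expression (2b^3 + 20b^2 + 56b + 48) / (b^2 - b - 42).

(2b^2 + 8b + 8)/(b - 7)

Apply the Euclidean algorithm:
  2b^3 + 20b^2 + 56b + 48 = (2b + 22)(b^2 - b - 42) + (162b + 972)
  b^2 - b - 42 = ((1/162)b - 7/162)(162b + 972) + (0)
Last nonzero remainder: 162b + 972. Dividing through by 162 gives the monic gcd b + 6.
Cancel b + 6 from numerator and denominator to get the reduced form.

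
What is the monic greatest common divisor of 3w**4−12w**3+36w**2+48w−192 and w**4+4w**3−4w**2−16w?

Repeated division with remainder:
  3w**4−12w**3+36w**2+48w−192 = (3)(w**4+4w**3−4w**2−16w) + (−24w**3+48w**2+96w−192)
  w**4+4w**3−4w**2−16w = (−(1/24)w−1/4)(−24w**3+48w**2+96w−192) + (12w**2−48)
  −24w**3+48w**2+96w−192 = (−2w+4)(12w**2−48) + (0)
Last nonzero remainder: 12w**2−48. Dividing through by 12 gives the monic gcd w**2−4.

w**2−4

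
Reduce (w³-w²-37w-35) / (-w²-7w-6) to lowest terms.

(-w²+2w+35)/(w+6)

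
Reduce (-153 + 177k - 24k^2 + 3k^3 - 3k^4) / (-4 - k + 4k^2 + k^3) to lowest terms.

Repeated division with remainder:
  -3k^4 + 3k^3 - 24k^2 + 177k - 153 = (-3k + 15)(k^3 + 4k^2 - k - 4) + (-87k^2 + 180k - 93)
  k^3 + 4k^2 - k - 4 = (-(1/87)k - 176/2523)(-87k^2 + 180k - 93) + ((8820/841)k - 8820/841)
  -87k^2 + 180k - 93 = (-(24389/2940)k + 26071/2940)((8820/841)k - 8820/841) + (0)
Last nonzero remainder: (8820/841)k - 8820/841. Dividing through by 8820/841 gives the monic gcd k - 1.
Cancel k - 1 from numerator and denominator to get the reduced form.

(153 - 24k - 3k^3)/(4 + 5k + k^2)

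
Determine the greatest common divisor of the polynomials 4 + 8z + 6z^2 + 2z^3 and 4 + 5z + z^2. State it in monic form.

Apply the Euclidean algorithm:
  2z^3 + 6z^2 + 8z + 4 = (2z − 4)(z^2 + 5z + 4) + (20z + 20)
  z^2 + 5z + 4 = ((1/20)z + 1/5)(20z + 20) + (0)
Last nonzero remainder: 20z + 20. Dividing through by 20 gives the monic gcd z + 1.

1 + z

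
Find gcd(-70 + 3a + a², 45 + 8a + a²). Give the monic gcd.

1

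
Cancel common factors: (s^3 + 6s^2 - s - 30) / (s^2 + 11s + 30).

Repeated division with remainder:
  s^3 + 6s^2 - s - 30 = (s - 5)(s^2 + 11s + 30) + (24s + 120)
  s^2 + 11s + 30 = ((1/24)s + 1/4)(24s + 120) + (0)
Last nonzero remainder: 24s + 120. Dividing through by 24 gives the monic gcd s + 5.
Cancel s + 5 from numerator and denominator to get the reduced form.

(s^2 + s - 6)/(s + 6)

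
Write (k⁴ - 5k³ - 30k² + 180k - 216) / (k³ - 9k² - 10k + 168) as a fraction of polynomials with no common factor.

By polynomial division,
  k⁴ - 5k³ - 30k² + 180k - 216 = (k + 4)(k³ - 9k² - 10k + 168) + (16k² + 52k - 888)
  k³ - 9k² - 10k + 168 = ((1/16)k - 49/64)(16k² + 52k - 888) + ((1365/16)k - 4095/8)
  16k² + 52k - 888 = ((256/1365)k + 2368/1365)((1365/16)k - 4095/8) + (0)
Last nonzero remainder: (1365/16)k - 4095/8. Dividing through by 1365/16 gives the monic gcd k - 6.
Cancel k - 6 from numerator and denominator to get the reduced form.

(k³ + k² - 24k + 36)/(k² - 3k - 28)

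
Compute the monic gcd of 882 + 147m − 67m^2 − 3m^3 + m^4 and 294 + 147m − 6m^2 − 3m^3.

−49 + m^2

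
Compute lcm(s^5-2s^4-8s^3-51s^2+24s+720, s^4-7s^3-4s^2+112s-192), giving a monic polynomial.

s^7-s^6-22s^5-35s^4+69s^3+1356s^2+432s-8640

Apply the Euclidean algorithm:
  s^5-2s^4-8s^3-51s^2+24s+720 = (s+5)(s^4-7s^3-4s^2+112s-192) + (31s^3-143s^2-344s+1680)
  s^4-7s^3-4s^2+112s-192 = ((1/31)s-74/961)(31s^3-143s^2-344s+1680) + (-(3762/961)s^2+(30096/961)s-60192/961)
  31s^3-143s^2-344s+1680 = (-(29791/3762)s-33635/1254)(-(3762/961)s^2+(30096/961)s-60192/961) + (0)
Last nonzero remainder: -(3762/961)s^2+(30096/961)s-60192/961. Dividing through by -3762/961 gives the monic gcd s^2-8s+16.
Then lcm(f, g) = f·g / gcd(f, g); expanding and making the result monic gives the answer.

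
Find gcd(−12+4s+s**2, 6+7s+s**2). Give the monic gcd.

By polynomial division,
  s**2+4s−12 = (s**2+7s+6) + (−3s−18)
  s**2+7s+6 = (−(1/3)s−1/3)(−3s−18) + (0)
Last nonzero remainder: −3s−18. Dividing through by −3 gives the monic gcd s+6.

6+s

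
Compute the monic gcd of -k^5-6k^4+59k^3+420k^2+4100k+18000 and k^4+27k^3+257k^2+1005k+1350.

By polynomial division,
  -k^5-6k^4+59k^3+420k^2+4100k+18000 = (-k+21)(k^4+27k^3+257k^2+1005k+1350) + (-251k^3-3972k^2-15655k-10350)
  k^4+27k^3+257k^2+1005k+1350 = (-(1/251)k-2805/63001)(-251k^3-3972k^2-15655k-10350) + ((1120392/63001)k^2+(16805880/63001)k+56019600/63001)
  -251k^3-3972k^2-15655k-10350 = (-(15813251/1120392)k-1449023/124488)((1120392/63001)k^2+(16805880/63001)k+56019600/63001) + (0)
Last nonzero remainder: (1120392/63001)k^2+(16805880/63001)k+56019600/63001. Dividing through by 1120392/63001 gives the monic gcd k^2+15k+50.

k^2+15k+50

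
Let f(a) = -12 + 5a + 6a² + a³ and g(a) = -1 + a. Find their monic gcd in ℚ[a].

-1 + a

Apply the Euclidean algorithm:
  a³ + 6a² + 5a - 12 = (a² + 7a + 12)(a - 1) + (0)
The last nonzero remainder a - 1 is already monic.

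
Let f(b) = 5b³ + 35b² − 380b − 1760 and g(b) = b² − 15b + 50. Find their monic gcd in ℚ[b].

1

Repeated division with remainder:
  5b³ + 35b² − 380b − 1760 = (5b + 110)(b² − 15b + 50) + (1020b − 7260)
  b² − 15b + 50 = ((1/1020)b − 67/8670)(1020b − 7260) + (−1764/289)
  1020b − 7260 = (−(24565/147)b + 174845/147)(−1764/289) + (0)
The last nonzero remainder is the constant −1764/289, so the polynomials are coprime and gcd = 1.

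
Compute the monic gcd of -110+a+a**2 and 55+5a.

11+a

Apply the Euclidean algorithm:
  a**2+a-110 = ((1/5)a-2)(5a+55) + (0)
Last nonzero remainder: 5a+55. Dividing through by 5 gives the monic gcd a+11.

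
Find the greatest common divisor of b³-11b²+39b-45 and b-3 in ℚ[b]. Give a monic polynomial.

Repeated division with remainder:
  b³-11b²+39b-45 = (b²-8b+15)(b-3) + (0)
The last nonzero remainder b-3 is already monic.

b-3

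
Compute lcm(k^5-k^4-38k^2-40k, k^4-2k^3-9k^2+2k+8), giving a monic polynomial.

k^7-3k^5-36k^4-78k^3+36k^2+80k

By polynomial division,
  k^5-k^4-38k^2-40k = (k+1)(k^4-2k^3-9k^2+2k+8) + (11k^3-31k^2-50k-8)
  k^4-2k^3-9k^2+2k+8 = ((1/11)k+9/121)(11k^3-31k^2-50k-8) + (-(260/121)k^2+(780/121)k+1040/121)
  11k^3-31k^2-50k-8 = (-(1331/260)k-121/130)(-(260/121)k^2+(780/121)k+1040/121) + (0)
Last nonzero remainder: -(260/121)k^2+(780/121)k+1040/121. Dividing through by -260/121 gives the monic gcd k^2-3k-4.
Then lcm(f, g) = f·g / gcd(f, g); expanding and making the result monic gives the answer.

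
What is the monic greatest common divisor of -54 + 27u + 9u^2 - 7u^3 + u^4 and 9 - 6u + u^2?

9 - 6u + u^2

Apply the Euclidean algorithm:
  u^4 - 7u^3 + 9u^2 + 27u - 54 = (u^2 - u - 6)(u^2 - 6u + 9) + (0)
The last nonzero remainder u^2 - 6u + 9 is already monic.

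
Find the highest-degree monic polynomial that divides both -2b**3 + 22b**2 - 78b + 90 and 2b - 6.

b - 3

By polynomial division,
  -2b**3 + 22b**2 - 78b + 90 = (-b**2 + 8b - 15)(2b - 6) + (0)
Last nonzero remainder: 2b - 6. Dividing through by 2 gives the monic gcd b - 3.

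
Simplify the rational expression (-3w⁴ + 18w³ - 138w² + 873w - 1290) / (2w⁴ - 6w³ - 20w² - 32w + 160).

(-3w² - 3w - 129)/(2w² + 8w + 16)

Euclidean algorithm in ℚ[w]:
  -3w⁴ + 18w³ - 138w² + 873w - 1290 = (-3/2)(2w⁴ - 6w³ - 20w² - 32w + 160) + (9w³ - 168w² + 825w - 1050)
  2w⁴ - 6w³ - 20w² - 32w + 160 = ((2/9)w + 94/27)(9w³ - 168w² + 825w - 1050) + ((3434/9)w² - (24038/9)w + 34340/9)
  9w³ - 168w² + 825w - 1050 = ((81/3434)w - 945/3434)((3434/9)w² - (24038/9)w + 34340/9) + (0)
Last nonzero remainder: (3434/9)w² - (24038/9)w + 34340/9. Dividing through by 3434/9 gives the monic gcd w² - 7w + 10.
Cancel w² - 7w + 10 from numerator and denominator to get the reduced form.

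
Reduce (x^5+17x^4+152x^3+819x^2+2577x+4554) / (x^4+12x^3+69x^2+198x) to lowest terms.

(x^2+5x+23)/(x)

By polynomial division,
  x^5+17x^4+152x^3+819x^2+2577x+4554 = (x+5)(x^4+12x^3+69x^2+198x) + (23x^3+276x^2+1587x+4554)
  x^4+12x^3+69x^2+198x = ((1/23)x)(23x^3+276x^2+1587x+4554) + (0)
Last nonzero remainder: 23x^3+276x^2+1587x+4554. Dividing through by 23 gives the monic gcd x^3+12x^2+69x+198.
Cancel x^3+12x^2+69x+198 from numerator and denominator to get the reduced form.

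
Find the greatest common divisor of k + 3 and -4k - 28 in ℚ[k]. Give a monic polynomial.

Apply the Euclidean algorithm:
  k + 3 = (-1/4)(-4k - 28) + (-4)
  -4k - 28 = (k + 7)(-4) + (0)
The last nonzero remainder is the constant -4, so the polynomials are coprime and gcd = 1.

1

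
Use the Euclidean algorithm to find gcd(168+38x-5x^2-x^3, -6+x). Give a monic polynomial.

Apply the Euclidean algorithm:
  -x^3-5x^2+38x+168 = (-x^2-11x-28)(x-6) + (0)
The last nonzero remainder x-6 is already monic.

-6+x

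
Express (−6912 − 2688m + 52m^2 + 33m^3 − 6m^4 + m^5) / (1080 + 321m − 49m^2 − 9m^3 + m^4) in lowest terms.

Repeated division with remainder:
  m^5 − 6m^4 + 33m^3 + 52m^2 − 2688m − 6912 = (m + 3)(m^4 − 9m^3 − 49m^2 + 321m + 1080) + (109m^3 − 122m^2 − 4731m − 10152)
  m^4 − 9m^3 − 49m^2 + 321m + 1080 = ((1/109)m − 859/11881)(109m^3 − 122m^2 − 4731m − 10152) + (−(171288/11881)m^2 + (856440/11881)m + 4110912/11881)
  109m^3 − 122m^2 − 4731m − 10152 = (−(1295029/171288)m − 558407/19032)(−(171288/11881)m^2 + (856440/11881)m + 4110912/11881) + (0)
Last nonzero remainder: −(171288/11881)m^2 + (856440/11881)m + 4110912/11881. Dividing through by −171288/11881 gives the monic gcd m^2 − 5m − 24.
Cancel m^2 − 5m − 24 from numerator and denominator to get the reduced form.

(288 + 52m − m^2 + m^3)/(−45 − 4m + m^2)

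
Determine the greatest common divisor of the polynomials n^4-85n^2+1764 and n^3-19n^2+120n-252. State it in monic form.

n^2-13n+42

Euclidean algorithm in ℚ[n]:
  n^4-85n^2+1764 = (n+19)(n^3-19n^2+120n-252) + (156n^2-2028n+6552)
  n^3-19n^2+120n-252 = ((1/156)n-1/26)(156n^2-2028n+6552) + (0)
Last nonzero remainder: 156n^2-2028n+6552. Dividing through by 156 gives the monic gcd n^2-13n+42.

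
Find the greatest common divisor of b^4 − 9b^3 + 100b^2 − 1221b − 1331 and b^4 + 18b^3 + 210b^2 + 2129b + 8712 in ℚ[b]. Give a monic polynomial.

b^2 + b + 121

Apply the Euclidean algorithm:
  b^4 − 9b^3 + 100b^2 − 1221b − 1331 = (b^4 + 18b^3 + 210b^2 + 2129b + 8712) + (−27b^3 − 110b^2 − 3350b − 10043)
  b^4 + 18b^3 + 210b^2 + 2129b + 8712 = (−(1/27)b − 376/729)(−27b^3 − 110b^2 − 3350b − 10043) + ((21280/729)b^2 + (21280/729)b + 2574880/729)
  −27b^3 − 110b^2 − 3350b − 10043 = (−(19683/21280)b − 60507/21280)((21280/729)b^2 + (21280/729)b + 2574880/729) + (0)
Last nonzero remainder: (21280/729)b^2 + (21280/729)b + 2574880/729. Dividing through by 21280/729 gives the monic gcd b^2 + b + 121.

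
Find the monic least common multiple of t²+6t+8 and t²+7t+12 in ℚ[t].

Euclidean algorithm in ℚ[t]:
  t²+6t+8 = (t²+7t+12) + (−t−4)
  t²+7t+12 = (−t−3)(−t−4) + (0)
Last nonzero remainder: −t−4. Dividing through by −1 gives the monic gcd t+4.
Then lcm(f, g) = f·g / gcd(f, g); expanding and making the result monic gives the answer.

t³+9t²+26t+24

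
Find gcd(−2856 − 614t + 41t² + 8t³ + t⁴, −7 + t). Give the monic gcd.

−7 + t

Euclidean algorithm in ℚ[t]:
  t⁴ + 8t³ + 41t² − 614t − 2856 = (t³ + 15t² + 146t + 408)(t − 7) + (0)
The last nonzero remainder t − 7 is already monic.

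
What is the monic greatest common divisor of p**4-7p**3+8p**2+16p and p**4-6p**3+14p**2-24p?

p**2-4p

Euclidean algorithm in ℚ[p]:
  p**4-7p**3+8p**2+16p = (p**4-6p**3+14p**2-24p) + (-p**3-6p**2+40p)
  p**4-6p**3+14p**2-24p = (-p+12)(-p**3-6p**2+40p) + (126p**2-504p)
  -p**3-6p**2+40p = (-(1/126)p-5/63)(126p**2-504p) + (0)
Last nonzero remainder: 126p**2-504p. Dividing through by 126 gives the monic gcd p**2-4p.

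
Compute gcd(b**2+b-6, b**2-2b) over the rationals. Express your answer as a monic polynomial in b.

b-2

By polynomial division,
  b**2+b-6 = (b**2-2b) + (3b-6)
  b**2-2b = ((1/3)b)(3b-6) + (0)
Last nonzero remainder: 3b-6. Dividing through by 3 gives the monic gcd b-2.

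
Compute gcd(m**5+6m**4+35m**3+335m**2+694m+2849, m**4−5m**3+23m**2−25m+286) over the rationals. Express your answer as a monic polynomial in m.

m**2+2m+11

Repeated division with remainder:
  m**5+6m**4+35m**3+335m**2+694m+2849 = (m+11)(m**4−5m**3+23m**2−25m+286) + (67m**3+107m**2+683m−297)
  m**4−5m**3+23m**2−25m+286 = ((1/67)m−442/4489)(67m**3+107m**2+683m−297) + ((104780/4489)m**2+(209560/4489)m+1152580/4489)
  67m**3+107m**2+683m−297 = ((300763/104780)m−121203/104780)((104780/4489)m**2+(209560/4489)m+1152580/4489) + (0)
Last nonzero remainder: (104780/4489)m**2+(209560/4489)m+1152580/4489. Dividing through by 104780/4489 gives the monic gcd m**2+2m+11.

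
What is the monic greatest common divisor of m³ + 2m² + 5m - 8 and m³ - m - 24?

m² + 3m + 8

By polynomial division,
  m³ + 2m² + 5m - 8 = (m³ - m - 24) + (2m² + 6m + 16)
  m³ - m - 24 = ((1/2)m - 3/2)(2m² + 6m + 16) + (0)
Last nonzero remainder: 2m² + 6m + 16. Dividing through by 2 gives the monic gcd m² + 3m + 8.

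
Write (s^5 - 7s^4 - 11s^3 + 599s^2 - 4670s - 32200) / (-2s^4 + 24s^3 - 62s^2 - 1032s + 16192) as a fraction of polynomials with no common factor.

Apply the Euclidean algorithm:
  s^5 - 7s^4 - 11s^3 + 599s^2 - 4670s - 32200 = (-(1/2)s - 5/2)(-2s^4 + 24s^3 - 62s^2 - 1032s + 16192) + (18s^3 - 72s^2 + 846s + 8280)
  -2s^4 + 24s^3 - 62s^2 - 1032s + 16192 = (-(1/9)s + 8/9)(18s^3 - 72s^2 + 846s + 8280) + (96s^2 - 864s + 8832)
  18s^3 - 72s^2 + 846s + 8280 = ((3/16)s + 15/16)(96s^2 - 864s + 8832) + (0)
Last nonzero remainder: 96s^2 - 864s + 8832. Dividing through by 96 gives the monic gcd s^2 - 9s + 92.
Cancel s^2 - 9s + 92 from numerator and denominator to get the reduced form.

(-s^3 - 2s^2 + 85s + 350)/(2s^2 - 6s - 176)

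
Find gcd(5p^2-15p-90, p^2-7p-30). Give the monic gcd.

p+3

Apply the Euclidean algorithm:
  5p^2-15p-90 = (5)(p^2-7p-30) + (20p+60)
  p^2-7p-30 = ((1/20)p-1/2)(20p+60) + (0)
Last nonzero remainder: 20p+60. Dividing through by 20 gives the monic gcd p+3.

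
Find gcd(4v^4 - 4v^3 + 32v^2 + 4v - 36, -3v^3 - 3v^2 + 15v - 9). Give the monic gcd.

v - 1

Euclidean algorithm in ℚ[v]:
  4v^4 - 4v^3 + 32v^2 + 4v - 36 = (-(4/3)v + 8/3)(-3v^3 - 3v^2 + 15v - 9) + (60v^2 - 48v - 12)
  -3v^3 - 3v^2 + 15v - 9 = (-(1/20)v - 9/100)(60v^2 - 48v - 12) + ((252/25)v - 252/25)
  60v^2 - 48v - 12 = ((125/21)v + 25/21)((252/25)v - 252/25) + (0)
Last nonzero remainder: (252/25)v - 252/25. Dividing through by 252/25 gives the monic gcd v - 1.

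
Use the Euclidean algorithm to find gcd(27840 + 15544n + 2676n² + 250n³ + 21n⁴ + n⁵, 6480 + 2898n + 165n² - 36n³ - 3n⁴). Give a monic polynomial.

240 + 134n + 21n² + n³

Euclidean algorithm in ℚ[n]:
  n⁵ + 21n⁴ + 250n³ + 2676n² + 15544n + 27840 = (-(1/3)n - 3)(-3n⁴ - 36n³ + 165n² + 2898n + 6480) + (197n³ + 4137n² + 26398n + 47280)
  -3n⁴ - 36n³ + 165n² + 2898n + 6480 = (-(3/197)n + 27/197)(197n³ + 4137n² + 26398n + 47280) + (0)
Last nonzero remainder: 197n³ + 4137n² + 26398n + 47280. Dividing through by 197 gives the monic gcd n³ + 21n² + 134n + 240.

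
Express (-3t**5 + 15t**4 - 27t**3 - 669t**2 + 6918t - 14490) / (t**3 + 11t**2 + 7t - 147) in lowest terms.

Euclidean algorithm in ℚ[t]:
  -3t**5 + 15t**4 - 27t**3 - 669t**2 + 6918t - 14490 = (-3t**2 + 48t - 534)(t**3 + 11t**2 + 7t - 147) + (4428t**2 + 17712t - 92988)
  t**3 + 11t**2 + 7t - 147 = ((1/4428)t + 7/4428)(4428t**2 + 17712t - 92988) + (0)
Last nonzero remainder: 4428t**2 + 17712t - 92988. Dividing through by 4428 gives the monic gcd t**2 + 4t - 21.
Cancel t**2 + 4t - 21 from numerator and denominator to get the reduced form.

(-3t**3 + 27t**2 - 198t + 690)/(t + 7)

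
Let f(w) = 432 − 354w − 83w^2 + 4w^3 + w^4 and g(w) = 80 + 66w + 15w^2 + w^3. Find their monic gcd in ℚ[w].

8 + w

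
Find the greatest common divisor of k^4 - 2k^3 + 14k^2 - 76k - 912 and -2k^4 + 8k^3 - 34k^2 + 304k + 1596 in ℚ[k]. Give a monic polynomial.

k^2 + 38

Apply the Euclidean algorithm:
  k^4 - 2k^3 + 14k^2 - 76k - 912 = (-1/2)(-2k^4 + 8k^3 - 34k^2 + 304k + 1596) + (2k^3 - 3k^2 + 76k - 114)
  -2k^4 + 8k^3 - 34k^2 + 304k + 1596 = (-k + 5/2)(2k^3 - 3k^2 + 76k - 114) + ((99/2)k^2 + 1881)
  2k^3 - 3k^2 + 76k - 114 = ((4/99)k - 2/33)((99/2)k^2 + 1881) + (0)
Last nonzero remainder: (99/2)k^2 + 1881. Dividing through by 99/2 gives the monic gcd k^2 + 38.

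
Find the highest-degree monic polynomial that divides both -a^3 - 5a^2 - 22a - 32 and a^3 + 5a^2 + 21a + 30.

a + 2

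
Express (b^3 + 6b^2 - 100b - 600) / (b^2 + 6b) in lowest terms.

Repeated division with remainder:
  b^3 + 6b^2 - 100b - 600 = (b)(b^2 + 6b) + (-100b - 600)
  b^2 + 6b = (-(1/100)b)(-100b - 600) + (0)
Last nonzero remainder: -100b - 600. Dividing through by -100 gives the monic gcd b + 6.
Cancel b + 6 from numerator and denominator to get the reduced form.

(b^2 - 100)/(b)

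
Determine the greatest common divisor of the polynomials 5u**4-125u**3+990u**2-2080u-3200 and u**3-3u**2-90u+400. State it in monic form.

Apply the Euclidean algorithm:
  5u**4-125u**3+990u**2-2080u-3200 = (5u-110)(u**3-3u**2-90u+400) + (1110u**2-13980u+40800)
  u**3-3u**2-90u+400 = ((1/1110)u+71/8214)(1110u**2-13980u+40800) + (-(8100/1369)u+64800/1369)
  1110u**2-13980u+40800 = (-(50653/270)u+23273/27)(-(8100/1369)u+64800/1369) + (0)
Last nonzero remainder: -(8100/1369)u+64800/1369. Dividing through by -8100/1369 gives the monic gcd u-8.

u-8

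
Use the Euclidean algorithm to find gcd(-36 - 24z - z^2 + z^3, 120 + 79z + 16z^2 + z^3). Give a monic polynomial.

Apply the Euclidean algorithm:
  z^3 - z^2 - 24z - 36 = (z^3 + 16z^2 + 79z + 120) + (-17z^2 - 103z - 156)
  z^3 + 16z^2 + 79z + 120 = (-(1/17)z - 169/289)(-17z^2 - 103z - 156) + ((2772/289)z + 8316/289)
  -17z^2 - 103z - 156 = (-(4913/2772)z - 3757/693)((2772/289)z + 8316/289) + (0)
Last nonzero remainder: (2772/289)z + 8316/289. Dividing through by 2772/289 gives the monic gcd z + 3.

3 + z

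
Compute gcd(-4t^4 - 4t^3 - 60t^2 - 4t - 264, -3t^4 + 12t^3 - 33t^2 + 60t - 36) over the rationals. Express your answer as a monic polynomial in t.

t^2 - t + 6

Euclidean algorithm in ℚ[t]:
  -4t^4 - 4t^3 - 60t^2 - 4t - 264 = (4/3)(-3t^4 + 12t^3 - 33t^2 + 60t - 36) + (-20t^3 - 16t^2 - 84t - 216)
  -3t^4 + 12t^3 - 33t^2 + 60t - 36 = ((3/20)t - 18/25)(-20t^3 - 16t^2 - 84t - 216) + (-(798/25)t^2 + (798/25)t - 4788/25)
  -20t^3 - 16t^2 - 84t - 216 = ((250/399)t + 150/133)(-(798/25)t^2 + (798/25)t - 4788/25) + (0)
Last nonzero remainder: -(798/25)t^2 + (798/25)t - 4788/25. Dividing through by -798/25 gives the monic gcd t^2 - t + 6.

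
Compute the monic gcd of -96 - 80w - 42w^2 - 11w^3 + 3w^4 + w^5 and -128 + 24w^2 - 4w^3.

-8 - 2w + w^2

Apply the Euclidean algorithm:
  w^5 + 3w^4 - 11w^3 - 42w^2 - 80w - 96 = (-(1/4)w^2 - (9/4)w - 43/4)(-4w^3 + 24w^2 - 128) + (184w^2 - 368w - 1472)
  -4w^3 + 24w^2 - 128 = (-(1/46)w + 2/23)(184w^2 - 368w - 1472) + (0)
Last nonzero remainder: 184w^2 - 368w - 1472. Dividing through by 184 gives the monic gcd w^2 - 2w - 8.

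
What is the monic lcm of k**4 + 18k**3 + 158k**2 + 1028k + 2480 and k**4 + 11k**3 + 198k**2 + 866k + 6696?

By polynomial division,
  k**4 + 18k**3 + 158k**2 + 1028k + 2480 = (k**4 + 11k**3 + 198k**2 + 866k + 6696) + (7k**3 - 40k**2 + 162k - 4216)
  k**4 + 11k**3 + 198k**2 + 866k + 6696 = ((1/7)k + 117/49)(7k**3 - 40k**2 + 162k - 4216) + ((13248/49)k**2 + (52992/49)k + 821376/49)
  7k**3 - 40k**2 + 162k - 4216 = ((343/13248)k - 833/3312)((13248/49)k**2 + (52992/49)k + 821376/49) + (0)
Last nonzero remainder: (13248/49)k**2 + (52992/49)k + 821376/49. Dividing through by 13248/49 gives the monic gcd k**2 + 4k + 62.
Then lcm(f, g) = f·g / gcd(f, g); expanding and making the result monic gives the answer.

k**6 + 25k**5 + 392k**4 + 4078k**3 + 26740k**2 + 128384k + 267840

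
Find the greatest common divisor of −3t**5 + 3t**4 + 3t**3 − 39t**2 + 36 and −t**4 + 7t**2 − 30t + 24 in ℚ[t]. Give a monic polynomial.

t**3 − 4t**2 + 9t − 6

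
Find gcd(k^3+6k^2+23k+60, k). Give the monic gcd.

1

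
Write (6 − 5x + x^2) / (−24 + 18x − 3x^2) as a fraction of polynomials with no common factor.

By polynomial division,
  x^2 − 5x + 6 = (−1/3)(−3x^2 + 18x − 24) + (x − 2)
  −3x^2 + 18x − 24 = (−3x + 12)(x − 2) + (0)
The last nonzero remainder x − 2 is already monic.
Cancel x − 2 from numerator and denominator to get the reduced form.

(3 − x)/(−12 + 3x)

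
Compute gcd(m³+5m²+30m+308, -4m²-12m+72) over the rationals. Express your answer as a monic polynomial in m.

Apply the Euclidean algorithm:
  m³+5m²+30m+308 = (-(1/4)m-1/2)(-4m²-12m+72) + (42m+344)
  -4m²-12m+72 = (-(2/21)m+218/441)(42m+344) + (-43240/441)
  42m+344 = (-(9261/21620)m-18963/5405)(-43240/441) + (0)
The last nonzero remainder is the constant -43240/441, so the polynomials are coprime and gcd = 1.

1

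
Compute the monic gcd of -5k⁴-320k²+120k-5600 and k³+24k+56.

k²-2k+28

Euclidean algorithm in ℚ[k]:
  -5k⁴-320k²+120k-5600 = (-5k)(k³+24k+56) + (-200k²+400k-5600)
  k³+24k+56 = (-(1/200)k-1/100)(-200k²+400k-5600) + (0)
Last nonzero remainder: -200k²+400k-5600. Dividing through by -200 gives the monic gcd k²-2k+28.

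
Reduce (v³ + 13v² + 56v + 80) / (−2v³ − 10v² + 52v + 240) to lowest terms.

(−v² − 9v − 20)/(2v² + 2v − 60)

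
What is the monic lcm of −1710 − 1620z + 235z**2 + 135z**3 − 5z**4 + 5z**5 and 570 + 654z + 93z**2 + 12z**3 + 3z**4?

Repeated division with remainder:
  5z**5 − 5z**4 + 135z**3 + 235z**2 − 1620z − 1710 = ((5/3)z − 25/3)(3z**4 + 12z**3 + 93z**2 + 654z + 570) + (80z**3 − 80z**2 + 2880z + 3040)
  3z**4 + 12z**3 + 93z**2 + 654z + 570 = ((3/80)z + 3/16)(80z**3 − 80z**2 + 2880z + 3040) + (0)
Last nonzero remainder: 80z**3 − 80z**2 + 2880z + 3040. Dividing through by 80 gives the monic gcd z**3 − z**2 + 36z + 38.
Then lcm(f, g) = f·g / gcd(f, g); expanding and making the result monic gives the answer.

−1710 − 1962z − 89z**2 + 182z**3 + 22z**4 + 4z**5 + z**6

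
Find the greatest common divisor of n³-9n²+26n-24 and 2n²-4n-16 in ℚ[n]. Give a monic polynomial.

n-4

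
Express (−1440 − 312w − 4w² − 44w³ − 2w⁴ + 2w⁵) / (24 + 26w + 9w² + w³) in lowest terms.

By polynomial division,
  2w⁵ − 2w⁴ − 44w³ − 4w² − 312w − 1440 = (2w² − 20w + 84)(w³ + 9w² + 26w + 24) + (−288w² − 2016w − 3456)
  w³ + 9w² + 26w + 24 = (−(1/288)w − 1/144)(−288w² − 2016w − 3456) + (0)
Last nonzero remainder: −288w² − 2016w − 3456. Dividing through by −288 gives the monic gcd w² + 7w + 12.
Cancel w² + 7w + 12 from numerator and denominator to get the reduced form.

(−120 + 44w − 16w² + 2w³)/(2 + w)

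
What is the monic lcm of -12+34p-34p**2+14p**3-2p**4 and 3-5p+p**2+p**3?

Apply the Euclidean algorithm:
  -2p**4+14p**3-34p**2+34p-12 = (-2p+16)(p**3+p**2-5p+3) + (-60p**2+120p-60)
  p**3+p**2-5p+3 = (-(1/60)p-1/20)(-60p**2+120p-60) + (0)
Last nonzero remainder: -60p**2+120p-60. Dividing through by -60 gives the monic gcd p**2-2p+1.
Then lcm(f, g) = f·g / gcd(f, g); expanding and making the result monic gives the answer.

18-45p+34p**2-4p**3-4p**4+p**5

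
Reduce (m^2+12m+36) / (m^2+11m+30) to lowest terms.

Euclidean algorithm in ℚ[m]:
  m^2+12m+36 = (m^2+11m+30) + (m+6)
  m^2+11m+30 = (m+5)(m+6) + (0)
The last nonzero remainder m+6 is already monic.
Cancel m+6 from numerator and denominator to get the reduced form.

(m+6)/(m+5)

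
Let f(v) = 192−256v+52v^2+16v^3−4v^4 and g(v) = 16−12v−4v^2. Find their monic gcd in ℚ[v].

Repeated division with remainder:
  −4v^4+16v^3+52v^2−256v+192 = (v^2−7v+12)(−4v^2−12v+16) + (0)
Last nonzero remainder: −4v^2−12v+16. Dividing through by −4 gives the monic gcd v^2+3v−4.

−4+3v+v^2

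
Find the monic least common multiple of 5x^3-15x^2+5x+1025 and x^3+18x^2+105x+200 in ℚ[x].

x^5+10x^4+2x^3+98x^2+2705x+8200

Repeated division with remainder:
  5x^3-15x^2+5x+1025 = (5)(x^3+18x^2+105x+200) + (-105x^2-520x+25)
  x^3+18x^2+105x+200 = (-(1/105)x-274/2205)(-105x^2-520x+25) + ((17914/441)x+89570/441)
  -105x^2-520x+25 = (-(46305/17914)x+2205/17914)((17914/441)x+89570/441) + (0)
Last nonzero remainder: (17914/441)x+89570/441. Dividing through by 17914/441 gives the monic gcd x+5.
Then lcm(f, g) = f·g / gcd(f, g); expanding and making the result monic gives the answer.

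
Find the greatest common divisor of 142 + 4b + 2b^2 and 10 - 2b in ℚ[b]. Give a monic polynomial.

Repeated division with remainder:
  2b^2 + 4b + 142 = (-b - 7)(-2b + 10) + (212)
  -2b + 10 = (-(1/106)b + 5/106)(212) + (0)
The last nonzero remainder is the constant 212, so the polynomials are coprime and gcd = 1.

1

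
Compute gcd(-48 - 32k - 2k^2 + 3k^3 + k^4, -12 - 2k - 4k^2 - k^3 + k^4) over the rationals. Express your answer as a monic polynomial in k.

-6 - k + k^2

Apply the Euclidean algorithm:
  k^4 + 3k^3 - 2k^2 - 32k - 48 = (k^4 - k^3 - 4k^2 - 2k - 12) + (4k^3 + 2k^2 - 30k - 36)
  k^4 - k^3 - 4k^2 - 2k - 12 = ((1/4)k - 3/8)(4k^3 + 2k^2 - 30k - 36) + ((17/4)k^2 - (17/4)k - 51/2)
  4k^3 + 2k^2 - 30k - 36 = ((16/17)k + 24/17)((17/4)k^2 - (17/4)k - 51/2) + (0)
Last nonzero remainder: (17/4)k^2 - (17/4)k - 51/2. Dividing through by 17/4 gives the monic gcd k^2 - k - 6.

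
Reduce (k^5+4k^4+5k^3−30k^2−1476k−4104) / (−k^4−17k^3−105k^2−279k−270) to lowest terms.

Repeated division with remainder:
  k^5+4k^4+5k^3−30k^2−1476k−4104 = (−k+13)(−k^4−17k^3−105k^2−279k−270) + (121k^3+1056k^2+1881k−594)
  −k^4−17k^3−105k^2−279k−270 = (−(1/121)k−91/1331)(121k^3+1056k^2+1881k−594) + (−(2088/121)k^2−(18792/121)k−37584/121)
  121k^3+1056k^2+1881k−594 = (−(14641/2088)k+1331/696)(−(2088/121)k^2−(18792/121)k−37584/121) + (0)
Last nonzero remainder: −(2088/121)k^2−(18792/121)k−37584/121. Dividing through by −2088/121 gives the monic gcd k^2+9k+18.
Cancel k^2+9k+18 from numerator and denominator to get the reduced form.

(−k^3+5k^2−32k+228)/(k^2+8k+15)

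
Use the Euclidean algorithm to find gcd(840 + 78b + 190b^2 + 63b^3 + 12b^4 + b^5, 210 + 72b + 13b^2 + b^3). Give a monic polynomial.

By polynomial division,
  b^5 + 12b^4 + 63b^3 + 190b^2 + 78b + 840 = (b^2 − b + 4)(b^3 + 13b^2 + 72b + 210) + (0)
The last nonzero remainder b^3 + 13b^2 + 72b + 210 is already monic.

210 + 72b + 13b^2 + b^3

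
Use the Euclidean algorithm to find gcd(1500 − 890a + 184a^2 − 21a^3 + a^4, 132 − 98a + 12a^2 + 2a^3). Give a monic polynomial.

−3 + a

Euclidean algorithm in ℚ[a]:
  a^4 − 21a^3 + 184a^2 − 890a + 1500 = ((1/2)a − 27/2)(2a^3 + 12a^2 − 98a + 132) + (395a^2 − 2279a + 3282)
  2a^3 + 12a^2 − 98a + 132 = ((2/395)a + 9298/156025)(395a^2 − 2279a + 3282) + ((3306912/156025)a − 9920736/156025)
  395a^2 − 2279a + 3282 = ((61629875/3306912)a − 85345675/1653456)((3306912/156025)a − 9920736/156025) + (0)
Last nonzero remainder: (3306912/156025)a − 9920736/156025. Dividing through by 3306912/156025 gives the monic gcd a − 3.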